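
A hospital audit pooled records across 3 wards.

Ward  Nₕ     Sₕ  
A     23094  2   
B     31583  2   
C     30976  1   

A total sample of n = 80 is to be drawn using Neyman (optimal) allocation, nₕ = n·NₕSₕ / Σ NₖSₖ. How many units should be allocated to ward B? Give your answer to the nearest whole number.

A: NₕSₕ = 23094·2 = 46188
B: NₕSₕ = 31583·2 = 63166
C: NₕSₕ = 30976·1 = 30976
Σ NₕSₕ = 140330.
n_B = 80·63166/140330 = 36.010... → 36.

36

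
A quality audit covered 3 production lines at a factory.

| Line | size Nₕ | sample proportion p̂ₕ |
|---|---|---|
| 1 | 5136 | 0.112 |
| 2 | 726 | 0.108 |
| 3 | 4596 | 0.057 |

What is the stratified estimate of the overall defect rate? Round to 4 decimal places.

Wₕ = Nₕ/N with N = 10458: 0.4911, 0.0694, 0.4395.
p̂_st = 0.4911·0.112 + 0.0694·0.108 + 0.4395·0.057 ≈ 0.087551... → 0.0876.

0.0876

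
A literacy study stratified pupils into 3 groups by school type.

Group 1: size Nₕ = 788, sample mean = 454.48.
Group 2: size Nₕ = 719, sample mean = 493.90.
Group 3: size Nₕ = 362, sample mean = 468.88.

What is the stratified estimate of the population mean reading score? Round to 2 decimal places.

472.43

x̄_st = (Σ Nₕx̄ₕ) / (Σ Nₕ) = (788·454.48 + 719·493.90 + 362·468.88) / 1869
= 882978.9 / 1869 = 472.4339... → 472.43.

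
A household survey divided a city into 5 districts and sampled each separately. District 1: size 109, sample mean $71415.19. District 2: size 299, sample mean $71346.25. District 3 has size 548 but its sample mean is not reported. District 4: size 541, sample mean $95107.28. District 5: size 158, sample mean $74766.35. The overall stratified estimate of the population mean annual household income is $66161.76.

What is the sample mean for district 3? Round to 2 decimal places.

Σ Nₕx̄ₕ = N·μ, so 548·x̄_3 = 1655·66161.76 − (109·71415.19 + 299·71346.25 + 541·95107.28 + 158·74766.35).
= 109497712.8 − 92382906.24 = 17114806.56.
x̄_3 = 17114806.56 / 548 = 31231.3988... → 31231.40.

31231.40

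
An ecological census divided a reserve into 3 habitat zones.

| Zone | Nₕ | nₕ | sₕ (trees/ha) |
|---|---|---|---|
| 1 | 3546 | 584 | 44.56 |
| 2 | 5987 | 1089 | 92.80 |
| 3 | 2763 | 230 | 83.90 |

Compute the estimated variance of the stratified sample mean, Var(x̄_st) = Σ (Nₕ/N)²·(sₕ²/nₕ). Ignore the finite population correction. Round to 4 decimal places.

3.7029

N = 12296; Wₕ = Nₕ/N.
zone 1: (3546/12296)²·44.56²/584 = 0.2827661
zone 2: (5987/12296)²·92.80²/1089 = 1.8748170
zone 3: (2763/12296)²·83.90²/230 = 1.5453617
Sum = 3.7029447 → 3.7029.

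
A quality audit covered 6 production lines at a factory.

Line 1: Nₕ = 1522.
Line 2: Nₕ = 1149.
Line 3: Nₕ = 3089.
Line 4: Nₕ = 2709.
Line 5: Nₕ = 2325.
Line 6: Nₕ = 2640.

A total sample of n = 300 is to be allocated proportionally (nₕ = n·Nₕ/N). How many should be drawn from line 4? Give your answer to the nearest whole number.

60

Share of line 4 = 2709/13434 = 0.20165.
Allocate 300 × 0.20165 = 60.496... → 60.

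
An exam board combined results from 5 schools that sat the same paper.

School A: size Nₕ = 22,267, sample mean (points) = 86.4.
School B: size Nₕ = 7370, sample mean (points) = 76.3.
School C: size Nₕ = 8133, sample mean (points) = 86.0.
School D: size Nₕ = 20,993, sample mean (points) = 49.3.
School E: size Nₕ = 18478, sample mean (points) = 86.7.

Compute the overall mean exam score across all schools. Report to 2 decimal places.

75.38

N = 22267 + 7370 + 8133 + 20993 + 18478 = 77241.
The stratified mean weights each stratum mean by its population share Nₕ/N.
Σ Nₕx̄ₕ = 22267·86.4 + 7370·76.3 + 8133·86.0 + 20993·49.3 + 18478·86.7 = 1923868.8 + 562331 + 699438 + 1034954.9 + 1602042.6 = 5822635.3.
Divide by N: 5822635.3 / 77241 = 75.3827... → 75.38.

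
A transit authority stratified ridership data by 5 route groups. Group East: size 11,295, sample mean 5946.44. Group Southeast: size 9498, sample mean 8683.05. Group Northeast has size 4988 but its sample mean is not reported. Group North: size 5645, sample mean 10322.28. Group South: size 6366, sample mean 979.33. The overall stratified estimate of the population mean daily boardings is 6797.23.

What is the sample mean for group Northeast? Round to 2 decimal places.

8568.68

N = 11295 + 9498 + 4988 + 5645 + 6366 = 37792.
Overall total = μ·N = 6797.23·37792 = 256880916.16.
Subtract the known strata: 11295·5946.44 + 9498·8683.05 + 5645·10322.28 + 6366·979.33 = 214140334.08.
Remaining total for group Northeast: 256880916.16 − 214140334.08 = 42740582.08.
Divide by its size: 42740582.08 / 4988 = 8568.6813... → 8568.68.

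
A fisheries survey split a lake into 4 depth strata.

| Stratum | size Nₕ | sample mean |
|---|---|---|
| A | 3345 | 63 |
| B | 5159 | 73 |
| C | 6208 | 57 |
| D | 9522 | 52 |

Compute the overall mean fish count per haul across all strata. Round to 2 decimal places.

x̄_st = (Σ Nₕx̄ₕ) / (Σ Nₕ) = (3345·63 + 5159·73 + 6208·57 + 9522·52) / 24234
= 1436342 / 24234 = 59.2697... → 59.27.

59.27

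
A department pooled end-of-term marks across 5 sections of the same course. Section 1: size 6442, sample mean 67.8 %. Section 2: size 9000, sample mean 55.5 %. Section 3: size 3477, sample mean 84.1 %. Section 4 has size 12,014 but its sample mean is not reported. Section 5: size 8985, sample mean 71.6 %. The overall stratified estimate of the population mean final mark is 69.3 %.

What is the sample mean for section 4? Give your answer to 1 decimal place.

N = 6442 + 9000 + 3477 + 12014 + 8985 = 39918.
Overall total = μ·N = 69.3·39918 = 2766317.4.
Subtract the known strata: 6442·67.8 + 9000·55.5 + 3477·84.1 + 8985·71.6 = 1872009.3.
Remaining total for section 4: 2766317.4 − 1872009.3 = 894308.1.
Divide by its size: 894308.1 / 12014 = 74.439... → 74.4.

74.4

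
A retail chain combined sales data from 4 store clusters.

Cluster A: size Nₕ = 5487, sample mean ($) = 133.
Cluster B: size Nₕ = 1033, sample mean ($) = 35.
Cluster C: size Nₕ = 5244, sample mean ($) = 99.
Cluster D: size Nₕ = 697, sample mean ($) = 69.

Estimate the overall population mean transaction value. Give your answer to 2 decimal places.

106.99

N = 12461; weights Wₕ = Nₕ/N = (0.4403, 0.0829, 0.4208, 0.0559).
x̄_st = Σ Wₕ·x̄ₕ = 0.4403·133 + 0.0829·35 + 0.4208·99 + 0.0559·69 ≈ 106.9878...
→ 106.99.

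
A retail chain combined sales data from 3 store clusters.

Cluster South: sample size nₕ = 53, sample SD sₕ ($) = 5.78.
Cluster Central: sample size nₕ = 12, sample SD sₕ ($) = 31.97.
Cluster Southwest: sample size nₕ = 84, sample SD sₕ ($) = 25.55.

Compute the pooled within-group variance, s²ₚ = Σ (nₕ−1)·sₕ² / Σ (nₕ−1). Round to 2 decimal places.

460.02

Degrees of freedom: 52 + 11 + 83 = 146.
Σ(nₕ−1)sₕ² = 52·33.4084 + 11·1022.0809 + 83·652.8025 = 67162.7342.
s²ₚ = 67162.7342 / 146 = 460.0187... → 460.02.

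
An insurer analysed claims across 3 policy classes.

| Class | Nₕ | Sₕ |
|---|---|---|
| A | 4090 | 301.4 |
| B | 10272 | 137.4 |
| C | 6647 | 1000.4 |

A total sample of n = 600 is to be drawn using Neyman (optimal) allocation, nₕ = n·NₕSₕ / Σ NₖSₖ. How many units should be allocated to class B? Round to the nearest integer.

Σ NₕSₕ = 4090·301.4 + 10272·137.4 + 6647·1000.4 = 9293757.6.
Share for B: 1411372.8/9293757.6 = 0.15186.
n_B = 600 × 0.15186 = 91.117... → 91.

91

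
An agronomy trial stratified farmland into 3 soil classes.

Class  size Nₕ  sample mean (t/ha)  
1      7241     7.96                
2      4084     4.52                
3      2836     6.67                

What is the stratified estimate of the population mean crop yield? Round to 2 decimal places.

6.71

x̄_st = (Σ Nₕx̄ₕ) / (Σ Nₕ) = (7241·7.96 + 4084·4.52 + 2836·6.67) / 14161
= 95014.16 / 14161 = 6.7096... → 6.71.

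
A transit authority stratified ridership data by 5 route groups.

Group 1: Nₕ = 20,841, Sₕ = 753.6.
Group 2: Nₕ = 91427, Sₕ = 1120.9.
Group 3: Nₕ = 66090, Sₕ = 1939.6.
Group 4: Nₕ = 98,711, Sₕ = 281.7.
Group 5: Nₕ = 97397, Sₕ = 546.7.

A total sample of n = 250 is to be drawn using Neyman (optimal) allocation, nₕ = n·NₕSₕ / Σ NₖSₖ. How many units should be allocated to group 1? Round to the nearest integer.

Σ NₕSₕ = 20841·753.6 + 91427·1120.9 + 66090·1939.6 + 98711·281.7 + 97397·546.7 = 327428294.5.
Share for 1: 15705777.6/327428294.5 = 0.04797.
n_1 = 250 × 0.04797 = 11.992... → 12.

12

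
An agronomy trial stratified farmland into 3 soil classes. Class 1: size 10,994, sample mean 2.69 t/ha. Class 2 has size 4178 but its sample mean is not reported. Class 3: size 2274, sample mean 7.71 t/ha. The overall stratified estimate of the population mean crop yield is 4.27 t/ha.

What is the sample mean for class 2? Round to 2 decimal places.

Σ Nₕx̄ₕ = N·μ, so 4178·x̄_2 = 17446·4.27 − (10994·2.69 + 2274·7.71).
= 74494.42 − 47106.4 = 27388.02.
x̄_2 = 27388.02 / 4178 = 6.5553... → 6.56.

6.56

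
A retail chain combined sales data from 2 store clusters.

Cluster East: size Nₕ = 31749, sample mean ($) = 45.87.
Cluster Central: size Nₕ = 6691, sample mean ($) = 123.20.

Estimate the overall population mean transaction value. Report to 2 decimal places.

N = 31749 + 6691 = 38440.
Weight each subgroup mean by Nₕ/N and sum.
Σ Nₕx̄ₕ = 31749·45.87 + 6691·123.20 = 1456326.63 + 824331.2 = 2280657.83.
Divide by N: 2280657.83 / 38440 = 59.3303... → 59.33.

59.33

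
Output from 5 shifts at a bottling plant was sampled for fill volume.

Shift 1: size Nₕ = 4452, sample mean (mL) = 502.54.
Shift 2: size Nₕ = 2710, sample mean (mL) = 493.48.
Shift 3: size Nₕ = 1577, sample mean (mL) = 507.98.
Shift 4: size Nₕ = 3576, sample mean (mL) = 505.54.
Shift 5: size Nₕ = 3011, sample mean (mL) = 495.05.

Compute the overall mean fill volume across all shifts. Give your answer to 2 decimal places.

500.73

N = 15326; weights Wₕ = Nₕ/N = (0.2905, 0.1768, 0.1029, 0.2333, 0.1965).
x̄_st = Σ Wₕ·x̄ₕ = 0.2905·502.54 + 0.1768·493.48 + 0.1029·507.98 + 0.2333·505.54 + 0.1965·495.05 ≈ 500.7262...
→ 500.73.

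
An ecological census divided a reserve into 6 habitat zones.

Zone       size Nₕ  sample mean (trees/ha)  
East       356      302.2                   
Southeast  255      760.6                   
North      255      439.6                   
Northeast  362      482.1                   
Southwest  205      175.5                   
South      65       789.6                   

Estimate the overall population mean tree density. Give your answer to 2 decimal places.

N = 1498; weights Wₕ = Nₕ/N = (0.2377, 0.1702, 0.1702, 0.2417, 0.1368, 0.0434).
x̄_st = Σ Wₕ·x̄ₕ = 0.2377·302.2 + 0.1702·760.6 + 0.1702·439.6 + 0.2417·482.1 + 0.1368·175.5 + 0.0434·789.6 ≈ 450.9051...
→ 450.91.

450.91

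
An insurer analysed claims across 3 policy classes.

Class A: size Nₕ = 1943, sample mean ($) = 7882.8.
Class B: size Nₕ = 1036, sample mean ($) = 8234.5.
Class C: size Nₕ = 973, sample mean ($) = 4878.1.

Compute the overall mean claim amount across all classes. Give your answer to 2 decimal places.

7235.23

N = 3952; weights Wₕ = Nₕ/N = (0.4916, 0.2621, 0.2462).
x̄_st = Σ Wₕ·x̄ₕ = 0.4916·7882.8 + 0.2621·8234.5 + 0.2462·4878.1 ≈ 7235.2261...
→ 7235.23.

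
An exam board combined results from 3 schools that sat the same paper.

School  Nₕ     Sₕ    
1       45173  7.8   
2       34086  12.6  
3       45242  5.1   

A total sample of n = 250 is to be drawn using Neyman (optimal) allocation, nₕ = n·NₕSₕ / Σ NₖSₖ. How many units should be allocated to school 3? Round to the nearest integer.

57

Σ NₕSₕ = 45173·7.8 + 34086·12.6 + 45242·5.1 = 1012567.2.
Share for 3: 230734.2/1012567.2 = 0.22787.
n_3 = 250 × 0.22787 = 56.968... → 57.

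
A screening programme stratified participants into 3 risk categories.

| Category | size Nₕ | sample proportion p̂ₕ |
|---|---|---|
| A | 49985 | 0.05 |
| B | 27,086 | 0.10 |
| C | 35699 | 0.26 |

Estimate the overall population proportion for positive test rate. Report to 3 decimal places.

N = 49985 + 27086 + 35699 = 112770.
Overall proportion = Σ (Nₕ/N)·p̂ₕ.
Σ Nₕp̂ₕ = 2499.25 + 2708.6 + 9281.74 = 14489.59.
14489.59 / 112770 = 0.12849... → 0.128.

0.128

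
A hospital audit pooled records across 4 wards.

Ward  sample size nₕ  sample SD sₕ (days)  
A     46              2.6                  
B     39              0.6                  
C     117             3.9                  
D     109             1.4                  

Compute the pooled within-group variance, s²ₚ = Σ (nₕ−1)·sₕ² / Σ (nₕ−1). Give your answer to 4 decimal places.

7.4721

Degrees of freedom: 45 + 38 + 116 + 108 = 307.
Σ(nₕ−1)sₕ² = 45·6.76 + 38·0.36 + 116·15.21 + 108·1.96 = 2293.92.
s²ₚ = 2293.92 / 307 = 7.472052... → 7.4721.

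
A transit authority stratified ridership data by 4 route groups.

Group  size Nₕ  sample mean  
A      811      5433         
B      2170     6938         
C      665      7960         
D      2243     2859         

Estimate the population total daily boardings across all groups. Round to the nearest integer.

Estimate total by summing Nₕ·x̄ₕ over strata.
811·5433 + 2170·6938 + 665·7960 + 2243·2859 = 4406163 + 15055460 + 5293400 + 6412737 = 31167760.

31167760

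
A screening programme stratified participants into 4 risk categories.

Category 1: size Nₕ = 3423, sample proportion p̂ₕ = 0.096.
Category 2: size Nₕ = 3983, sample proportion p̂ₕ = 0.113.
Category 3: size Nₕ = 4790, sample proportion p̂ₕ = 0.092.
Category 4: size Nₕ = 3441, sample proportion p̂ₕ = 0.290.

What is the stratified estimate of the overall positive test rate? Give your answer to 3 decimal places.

N = 3423 + 3983 + 4790 + 3441 = 15637.
Overall proportion = Σ (Nₕ/N)·p̂ₕ.
Σ Nₕp̂ₕ = 328.608 + 450.079 + 440.68 + 997.89 = 2217.257.
2217.257 / 15637 = 0.14180... → 0.142.

0.142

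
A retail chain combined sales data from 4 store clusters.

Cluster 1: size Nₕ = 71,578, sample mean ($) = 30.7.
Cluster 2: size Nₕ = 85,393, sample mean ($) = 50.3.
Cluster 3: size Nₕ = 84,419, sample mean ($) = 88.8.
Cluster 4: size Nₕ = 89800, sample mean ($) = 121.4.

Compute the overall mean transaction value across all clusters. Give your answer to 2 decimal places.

75.16

N = 331190; weights Wₕ = Nₕ/N = (0.2161, 0.2578, 0.2549, 0.2711).
x̄_st = Σ Wₕ·x̄ₕ = 0.2161·30.7 + 0.2578·50.3 + 0.2549·88.8 + 0.2711·121.4 ≈ 75.1558...
→ 75.16.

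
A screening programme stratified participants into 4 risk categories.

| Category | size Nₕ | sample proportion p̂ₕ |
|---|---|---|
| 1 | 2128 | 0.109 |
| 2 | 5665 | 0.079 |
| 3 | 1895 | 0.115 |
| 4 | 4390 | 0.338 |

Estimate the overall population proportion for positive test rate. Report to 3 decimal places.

N = 2128 + 5665 + 1895 + 4390 = 14078.
Overall proportion = Σ (Nₕ/N)·p̂ₕ.
Σ Nₕp̂ₕ = 231.952 + 447.535 + 217.925 + 1483.82 = 2381.232.
2381.232 / 14078 = 0.16915... → 0.169.

0.169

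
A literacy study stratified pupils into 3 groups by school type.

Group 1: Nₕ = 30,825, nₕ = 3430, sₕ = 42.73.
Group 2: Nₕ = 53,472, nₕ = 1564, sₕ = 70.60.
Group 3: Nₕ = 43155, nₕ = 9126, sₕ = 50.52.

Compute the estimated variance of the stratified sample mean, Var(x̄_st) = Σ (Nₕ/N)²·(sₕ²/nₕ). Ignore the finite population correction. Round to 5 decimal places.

N = 127452; Wₕ = Nₕ/N.
group 1: (30825/127452)²·42.73²/3430 = 0.03113756
group 2: (53472/127452)²·70.60²/1564 = 0.56096039
group 3: (43155/127452)²·50.52²/9126 = 0.03206381
Sum = 0.62416176 → 0.62416.

0.62416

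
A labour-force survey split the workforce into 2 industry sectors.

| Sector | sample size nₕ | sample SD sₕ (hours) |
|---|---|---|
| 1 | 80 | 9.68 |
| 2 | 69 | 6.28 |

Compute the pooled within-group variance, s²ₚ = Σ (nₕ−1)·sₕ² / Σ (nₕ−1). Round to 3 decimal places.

Degrees of freedom: 79 + 68 = 147.
Σ(nₕ−1)sₕ² = 79·93.7024 + 68·39.4384 = 10084.3008.
s²ₚ = 10084.3008 / 147 = 68.60069... → 68.601.

68.601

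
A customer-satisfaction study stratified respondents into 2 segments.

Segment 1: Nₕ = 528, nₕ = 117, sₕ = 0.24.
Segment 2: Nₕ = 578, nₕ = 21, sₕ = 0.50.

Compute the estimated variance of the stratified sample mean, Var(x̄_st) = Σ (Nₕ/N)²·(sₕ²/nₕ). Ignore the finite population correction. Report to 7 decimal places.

0.0033636

N = 1106. Term for each stratum: Wₕ²sₕ²/nₕ.
Var(x̄_st) = 0.0001122004 + 0.0032513681 = 0.0033635684 → 0.0033636.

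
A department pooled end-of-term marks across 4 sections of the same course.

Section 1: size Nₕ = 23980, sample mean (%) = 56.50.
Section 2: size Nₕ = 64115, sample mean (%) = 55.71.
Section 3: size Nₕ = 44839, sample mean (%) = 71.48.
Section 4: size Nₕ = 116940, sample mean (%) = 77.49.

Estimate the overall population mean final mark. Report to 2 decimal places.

68.81

N = 23980 + 64115 + 44839 + 116940 = 249874.
The stratified mean weights each stratum mean by its population share Nₕ/N.
Σ Nₕx̄ₕ = 23980·56.50 + 64115·55.71 + 44839·71.48 + 116940·77.49 = 1354870 + 3571846.65 + 3205091.72 + 9061680.6 = 17193488.97.
Divide by N: 17193488.97 / 249874 = 68.8086... → 68.81.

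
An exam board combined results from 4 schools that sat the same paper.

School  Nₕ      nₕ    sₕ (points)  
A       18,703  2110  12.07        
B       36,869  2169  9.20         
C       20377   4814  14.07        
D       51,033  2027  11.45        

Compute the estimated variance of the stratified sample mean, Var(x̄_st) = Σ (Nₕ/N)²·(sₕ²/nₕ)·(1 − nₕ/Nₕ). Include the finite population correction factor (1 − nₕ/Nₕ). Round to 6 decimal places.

N = 126982. Term for each stratum: Wₕ²sₕ²/nₕ·(1−nₕ/Nₕ).
Var(x̄_st) = 0.001328874 + 0.003096154 + 0.000808782 + 0.010031670 = 0.015265481 → 0.015265.

0.015265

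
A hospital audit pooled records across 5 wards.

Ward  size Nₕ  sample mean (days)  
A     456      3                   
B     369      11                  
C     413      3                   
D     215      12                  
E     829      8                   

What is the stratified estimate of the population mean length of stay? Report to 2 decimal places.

6.96

N = 456 + 369 + 413 + 215 + 829 = 2282.
Overall mean = Σ (Nₕ/N)·x̄ₕ — weight by population share, not a simple average.
Σ Nₕx̄ₕ = 456·3 + 369·11 + 413·3 + 215·12 + 829·8 = 1368 + 4059 + 1239 + 2580 + 6632 = 15878.
Divide by N: 15878 / 2282 = 6.9579... → 6.96.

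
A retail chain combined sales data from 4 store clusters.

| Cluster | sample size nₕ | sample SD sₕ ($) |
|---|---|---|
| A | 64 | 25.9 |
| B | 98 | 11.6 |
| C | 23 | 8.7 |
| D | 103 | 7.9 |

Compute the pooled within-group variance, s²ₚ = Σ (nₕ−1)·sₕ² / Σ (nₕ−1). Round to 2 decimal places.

A: (64−1)·25.9² = 63·670.81 = 42261.03
B: (98−1)·11.6² = 97·134.56 = 13052.32
C: (23−1)·8.7² = 22·75.69 = 1665.18
D: (103−1)·7.9² = 102·62.41 = 6365.82
Numerator = 63344.35; denominator = Σ(nₕ−1) = 284.
s²ₚ = 63344.35/284 = 223.0435... → 223.04.

223.04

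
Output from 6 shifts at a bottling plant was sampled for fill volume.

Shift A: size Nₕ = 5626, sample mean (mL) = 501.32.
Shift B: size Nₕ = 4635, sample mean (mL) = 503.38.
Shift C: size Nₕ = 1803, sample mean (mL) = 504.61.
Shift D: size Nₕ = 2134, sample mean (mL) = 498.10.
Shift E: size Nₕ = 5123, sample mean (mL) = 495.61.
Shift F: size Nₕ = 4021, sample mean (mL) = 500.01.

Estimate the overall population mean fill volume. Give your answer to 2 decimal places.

500.21

N = 23342; weights Wₕ = Nₕ/N = (0.2410, 0.1986, 0.0772, 0.0914, 0.2195, 0.1723).
x̄_st = Σ Wₕ·x̄ₕ = 0.2410·501.32 + 0.1986·503.38 + 0.0772·504.61 + 0.0914·498.10 + 0.2195·495.61 + 0.1723·500.01 ≈ 500.2099...
→ 500.21.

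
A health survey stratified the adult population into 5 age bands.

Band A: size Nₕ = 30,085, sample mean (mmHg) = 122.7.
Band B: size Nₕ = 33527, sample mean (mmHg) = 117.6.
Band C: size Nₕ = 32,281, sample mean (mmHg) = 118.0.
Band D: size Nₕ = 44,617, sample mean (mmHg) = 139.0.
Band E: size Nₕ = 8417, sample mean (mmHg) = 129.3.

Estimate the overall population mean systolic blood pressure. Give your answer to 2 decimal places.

N = 30085 + 33527 + 32281 + 44617 + 8417 = 148927.
Overall mean = Σ (Nₕ/N)·x̄ₕ — weight by population share, not a simple average.
Σ Nₕx̄ₕ = 30085·122.7 + 33527·117.6 + 32281·118.0 + 44617·139.0 + 8417·129.3 = 3691429.5 + 3942775.2 + 3809158 + 6201763 + 1088318.1 = 18733443.8.
Divide by N: 18733443.8 / 148927 = 125.7894... → 125.79.

125.79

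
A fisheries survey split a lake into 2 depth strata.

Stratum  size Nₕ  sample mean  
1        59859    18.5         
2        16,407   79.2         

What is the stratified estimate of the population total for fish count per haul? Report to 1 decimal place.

2406825.9

1: 59859·18.5 = 1107391.5
2: 16407·79.2 = 1299434.4
τ̂ = Σ Nₕx̄ₕ = 2406825.9.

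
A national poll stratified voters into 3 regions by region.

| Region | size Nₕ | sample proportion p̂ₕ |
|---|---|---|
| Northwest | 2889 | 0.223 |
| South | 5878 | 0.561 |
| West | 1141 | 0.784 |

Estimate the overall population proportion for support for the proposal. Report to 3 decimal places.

Wₕ = Nₕ/N with N = 9908: 0.2916, 0.5933, 0.1152.
p̂_st = 0.2916·0.223 + 0.5933·0.561 + 0.1152·0.784 ≈ 0.48813... → 0.488.

0.488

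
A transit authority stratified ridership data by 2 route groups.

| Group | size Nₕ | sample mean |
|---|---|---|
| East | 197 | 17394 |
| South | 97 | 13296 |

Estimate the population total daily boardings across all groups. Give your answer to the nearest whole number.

East: 197·17394 = 3426618
South: 97·13296 = 1289712
τ̂ = Σ Nₕx̄ₕ = 4716330.

4716330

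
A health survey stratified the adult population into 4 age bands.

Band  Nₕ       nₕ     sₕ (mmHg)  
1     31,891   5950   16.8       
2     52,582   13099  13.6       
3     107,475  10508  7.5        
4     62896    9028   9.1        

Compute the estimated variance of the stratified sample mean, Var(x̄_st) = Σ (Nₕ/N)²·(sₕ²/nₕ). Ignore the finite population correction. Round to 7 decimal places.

0.0028547

N = 254844; Wₕ = Nₕ/N.
band 1: (31891/254844)²·16.8²/5950 = 0.0007428293
band 2: (52582/254844)²·13.6²/13099 = 0.0006011254
band 3: (107475/254844)²·7.5²/10508 = 0.0009520693
band 4: (62896/254844)²·9.1²/9028 = 0.0005587126
Sum = 0.0028547366 → 0.0028547.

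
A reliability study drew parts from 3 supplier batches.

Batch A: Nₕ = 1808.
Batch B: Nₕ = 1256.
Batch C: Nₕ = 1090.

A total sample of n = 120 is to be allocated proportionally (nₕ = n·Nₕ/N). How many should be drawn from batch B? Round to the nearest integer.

36

Share of batch B = 1256/4154 = 0.30236.
Allocate 120 × 0.30236 = 36.283... → 36.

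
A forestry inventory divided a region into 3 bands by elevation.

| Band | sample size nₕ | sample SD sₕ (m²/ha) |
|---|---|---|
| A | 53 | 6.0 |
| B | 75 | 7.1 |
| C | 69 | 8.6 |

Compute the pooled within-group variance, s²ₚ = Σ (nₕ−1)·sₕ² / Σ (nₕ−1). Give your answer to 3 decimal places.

A: (53−1)·6.0² = 52·36 = 1872
B: (75−1)·7.1² = 74·50.41 = 3730.34
C: (69−1)·8.6² = 68·73.96 = 5029.28
Numerator = 10631.62; denominator = Σ(nₕ−1) = 194.
s²ₚ = 10631.62/194 = 54.80216... → 54.802.

54.802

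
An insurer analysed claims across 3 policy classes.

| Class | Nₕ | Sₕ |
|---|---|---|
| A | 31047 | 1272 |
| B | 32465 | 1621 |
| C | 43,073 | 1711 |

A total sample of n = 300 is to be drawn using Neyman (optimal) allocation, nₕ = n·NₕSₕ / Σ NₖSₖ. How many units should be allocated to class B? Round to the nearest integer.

95

A: NₕSₕ = 31047·1272 = 39491784
B: NₕSₕ = 32465·1621 = 52625765
C: NₕSₕ = 43073·1711 = 73697903
Σ NₕSₕ = 165815452.
n_B = 300·52625765/165815452 = 95.213... → 95.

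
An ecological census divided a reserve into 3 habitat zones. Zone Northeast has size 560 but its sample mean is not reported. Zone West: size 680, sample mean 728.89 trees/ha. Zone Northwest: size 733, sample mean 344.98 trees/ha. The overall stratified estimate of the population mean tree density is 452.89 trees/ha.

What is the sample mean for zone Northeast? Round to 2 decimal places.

258.99

N = 560 + 680 + 733 = 1973.
Overall total = μ·N = 452.89·1973 = 893551.97.
Subtract the known strata: 680·728.89 + 733·344.98 = 748515.54.
Remaining total for zone Northeast: 893551.97 − 748515.54 = 145036.43.
Divide by its size: 145036.43 / 560 = 258.9936... → 258.99.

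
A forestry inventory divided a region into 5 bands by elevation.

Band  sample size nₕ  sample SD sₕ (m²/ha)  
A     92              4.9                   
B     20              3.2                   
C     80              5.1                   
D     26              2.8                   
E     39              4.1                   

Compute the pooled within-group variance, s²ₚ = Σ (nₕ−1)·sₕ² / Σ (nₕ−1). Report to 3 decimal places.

20.909

Degrees of freedom: 91 + 19 + 79 + 25 + 38 = 252.
Σ(nₕ−1)sₕ² = 91·24.01 + 19·10.24 + 79·26.01 + 25·7.84 + 38·16.81 = 5269.04.
s²ₚ = 5269.04 / 252 = 20.90889... → 20.909.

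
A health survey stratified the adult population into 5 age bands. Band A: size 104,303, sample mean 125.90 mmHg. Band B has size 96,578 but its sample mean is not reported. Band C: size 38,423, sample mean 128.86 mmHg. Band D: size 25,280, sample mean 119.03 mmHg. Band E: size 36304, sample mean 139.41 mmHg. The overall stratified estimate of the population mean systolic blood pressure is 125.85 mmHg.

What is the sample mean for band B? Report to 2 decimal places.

121.29

N = 104303 + 96578 + 38423 + 25280 + 36304 = 300888.
Overall total = μ·N = 125.85·300888 = 37866754.8.
Subtract the known strata: 104303·125.90 + 38423·128.86 + 25280·119.03 + 36304·139.41 = 26153154.52.
Remaining total for band B: 37866754.8 − 26153154.52 = 11713600.28.
Divide by its size: 11713600.28 / 96578 = 121.2864... → 121.29.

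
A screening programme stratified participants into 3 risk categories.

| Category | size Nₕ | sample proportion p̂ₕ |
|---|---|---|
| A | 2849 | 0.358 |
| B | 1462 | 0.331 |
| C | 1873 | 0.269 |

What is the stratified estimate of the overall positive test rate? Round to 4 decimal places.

N = 2849 + 1462 + 1873 = 6184.
Overall proportion = Σ (Nₕ/N)·p̂ₕ.
Σ Nₕp̂ₕ = 1019.942 + 483.922 + 503.837 = 2007.701.
2007.701 / 6184 = 0.324661... → 0.3247.

0.3247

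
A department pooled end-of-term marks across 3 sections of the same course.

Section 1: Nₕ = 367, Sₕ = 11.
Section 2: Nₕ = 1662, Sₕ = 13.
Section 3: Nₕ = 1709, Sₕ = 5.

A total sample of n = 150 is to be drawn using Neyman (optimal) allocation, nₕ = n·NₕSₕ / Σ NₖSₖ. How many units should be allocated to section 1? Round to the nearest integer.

18

Σ NₕSₕ = 367·11 + 1662·13 + 1709·5 = 34188.
Share for 1: 4037/34188 = 0.11808.
n_1 = 150 × 0.11808 = 17.712... → 18.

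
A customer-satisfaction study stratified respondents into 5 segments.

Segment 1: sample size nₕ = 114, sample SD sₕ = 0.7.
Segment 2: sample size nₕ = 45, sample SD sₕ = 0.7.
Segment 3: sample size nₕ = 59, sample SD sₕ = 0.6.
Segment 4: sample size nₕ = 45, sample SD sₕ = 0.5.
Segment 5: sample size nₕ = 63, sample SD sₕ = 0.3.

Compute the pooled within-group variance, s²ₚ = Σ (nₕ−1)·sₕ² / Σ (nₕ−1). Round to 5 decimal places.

0.35636

1: (114−1)·0.7² = 113·0.49 = 55.37
2: (45−1)·0.7² = 44·0.49 = 21.56
3: (59−1)·0.6² = 58·0.36 = 20.88
4: (45−1)·0.5² = 44·0.25 = 11
5: (63−1)·0.3² = 62·0.09 = 5.58
Numerator = 114.39; denominator = Σ(nₕ−1) = 321.
s²ₚ = 114.39/321 = 0.3563551... → 0.35636.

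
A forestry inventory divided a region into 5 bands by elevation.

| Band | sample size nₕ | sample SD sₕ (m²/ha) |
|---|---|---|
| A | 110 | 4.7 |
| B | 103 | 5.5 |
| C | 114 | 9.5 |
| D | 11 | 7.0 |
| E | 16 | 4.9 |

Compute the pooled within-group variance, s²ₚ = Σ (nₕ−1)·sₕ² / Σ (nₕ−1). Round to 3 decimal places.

A: (110−1)·4.7² = 109·22.09 = 2407.81
B: (103−1)·5.5² = 102·30.25 = 3085.5
C: (114−1)·9.5² = 113·90.25 = 10198.25
D: (11−1)·7.0² = 10·49 = 490
E: (16−1)·4.9² = 15·24.01 = 360.15
Numerator = 16541.71; denominator = Σ(nₕ−1) = 349.
s²ₚ = 16541.71/349 = 47.39745... → 47.397.

47.397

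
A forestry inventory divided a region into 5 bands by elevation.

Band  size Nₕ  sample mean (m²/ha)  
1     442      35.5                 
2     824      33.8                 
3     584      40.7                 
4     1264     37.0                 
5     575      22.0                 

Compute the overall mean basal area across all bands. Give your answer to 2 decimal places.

34.35

N = 3689; weights Wₕ = Nₕ/N = (0.1198, 0.2234, 0.1583, 0.3426, 0.1559).
x̄_st = Σ Wₕ·x̄ₕ = 0.1198·35.5 + 0.2234·33.8 + 0.1583·40.7 + 0.3426·37.0 + 0.1559·22.0 ≈ 34.3532...
→ 34.35.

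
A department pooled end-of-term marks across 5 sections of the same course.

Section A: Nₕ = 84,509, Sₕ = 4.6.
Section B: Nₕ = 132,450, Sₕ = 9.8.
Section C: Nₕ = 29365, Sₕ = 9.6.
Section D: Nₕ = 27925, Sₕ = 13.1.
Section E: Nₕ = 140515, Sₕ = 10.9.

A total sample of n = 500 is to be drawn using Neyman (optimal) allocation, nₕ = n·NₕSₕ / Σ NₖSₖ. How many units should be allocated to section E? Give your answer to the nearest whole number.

Σ NₕSₕ = 84509·4.6 + 132450·9.8 + 29365·9.6 + 27925·13.1 + 140515·10.9 = 3866086.4.
Share for E: 1531613.5/3866086.4 = 0.39617.
n_E = 500 × 0.39617 = 198.083... → 198.

198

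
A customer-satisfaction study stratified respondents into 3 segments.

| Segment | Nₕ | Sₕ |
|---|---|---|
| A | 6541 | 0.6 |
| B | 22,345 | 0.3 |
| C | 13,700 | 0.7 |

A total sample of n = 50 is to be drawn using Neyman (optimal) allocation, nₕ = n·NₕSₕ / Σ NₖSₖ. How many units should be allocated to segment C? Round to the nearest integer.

24

Σ NₕSₕ = 6541·0.6 + 22345·0.3 + 13700·0.7 = 20218.1.
Share for C: 9590/20218.1 = 0.47433.
n_C = 50 × 0.47433 = 23.716... → 24.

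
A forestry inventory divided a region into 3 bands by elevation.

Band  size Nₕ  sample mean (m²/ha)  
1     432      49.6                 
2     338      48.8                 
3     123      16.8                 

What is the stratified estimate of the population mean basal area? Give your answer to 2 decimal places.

N = 893; weights Wₕ = Nₕ/N = (0.4838, 0.3785, 0.1377).
x̄_st = Σ Wₕ·x̄ₕ = 0.4838·49.6 + 0.3785·48.8 + 0.1377·16.8 ≈ 44.7794...
→ 44.78.

44.78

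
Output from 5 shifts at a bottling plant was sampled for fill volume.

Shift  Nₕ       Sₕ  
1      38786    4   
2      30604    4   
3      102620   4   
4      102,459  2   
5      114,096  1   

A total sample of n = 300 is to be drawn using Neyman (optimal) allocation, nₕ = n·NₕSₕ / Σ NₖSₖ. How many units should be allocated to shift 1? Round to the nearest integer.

46

1: NₕSₕ = 38786·4 = 155144
2: NₕSₕ = 30604·4 = 122416
3: NₕSₕ = 102620·4 = 410480
4: NₕSₕ = 102459·2 = 204918
5: NₕSₕ = 114096·1 = 114096
Σ NₕSₕ = 1007054.
n_1 = 300·155144/1007054 = 46.217... → 46.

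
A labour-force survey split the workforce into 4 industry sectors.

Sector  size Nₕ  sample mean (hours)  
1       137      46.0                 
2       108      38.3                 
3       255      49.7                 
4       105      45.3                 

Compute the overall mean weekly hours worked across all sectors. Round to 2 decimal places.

46.06

N = 605; weights Wₕ = Nₕ/N = (0.2264, 0.1785, 0.4215, 0.1736).
x̄_st = Σ Wₕ·x̄ₕ = 0.2264·46.0 + 0.1785·38.3 + 0.4215·49.7 + 0.1736·45.3 ≈ 46.0635...
→ 46.06.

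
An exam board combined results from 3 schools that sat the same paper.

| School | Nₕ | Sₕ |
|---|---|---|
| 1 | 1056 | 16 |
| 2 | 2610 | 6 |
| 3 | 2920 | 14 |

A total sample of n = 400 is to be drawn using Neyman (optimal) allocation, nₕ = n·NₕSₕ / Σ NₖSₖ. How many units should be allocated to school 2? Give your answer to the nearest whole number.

85

1: NₕSₕ = 1056·16 = 16896
2: NₕSₕ = 2610·6 = 15660
3: NₕSₕ = 2920·14 = 40880
Σ NₕSₕ = 73436.
n_2 = 400·15660/73436 = 85.299... → 85.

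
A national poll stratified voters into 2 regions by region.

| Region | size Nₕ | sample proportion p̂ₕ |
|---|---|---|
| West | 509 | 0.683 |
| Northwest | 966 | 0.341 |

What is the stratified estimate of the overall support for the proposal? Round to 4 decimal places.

N = 509 + 966 = 1475.
Overall proportion = Σ (Nₕ/N)·p̂ₕ.
Σ Nₕp̂ₕ = 347.647 + 329.406 = 677.053.
677.053 / 1475 = 0.459019... → 0.4590.

0.4590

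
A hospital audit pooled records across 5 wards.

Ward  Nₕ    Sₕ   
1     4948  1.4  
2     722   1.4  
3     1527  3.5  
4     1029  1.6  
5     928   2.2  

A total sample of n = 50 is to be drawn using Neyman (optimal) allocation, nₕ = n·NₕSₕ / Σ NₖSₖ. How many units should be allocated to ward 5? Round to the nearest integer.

Σ NₕSₕ = 4948·1.4 + 722·1.4 + 1527·3.5 + 1029·1.6 + 928·2.2 = 16970.5.
Share for 5: 2041.6/16970.5 = 0.12030.
n_5 = 50 × 0.12030 = 6.015... → 6.

6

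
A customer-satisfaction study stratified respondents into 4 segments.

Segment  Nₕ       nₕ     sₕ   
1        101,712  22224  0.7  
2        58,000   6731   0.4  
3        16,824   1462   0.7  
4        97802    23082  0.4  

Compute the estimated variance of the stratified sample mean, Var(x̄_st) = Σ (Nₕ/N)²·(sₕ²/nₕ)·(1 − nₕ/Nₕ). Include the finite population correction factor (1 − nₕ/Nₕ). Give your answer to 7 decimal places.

0.0000051

N = 274338; Wₕ = Nₕ/N.
segment 1: (101712/274338)²·0.7²/22224·(1 − 22224/101712) = 0.0000023685
segment 2: (58000/274338)²·0.4²/6731·(1 − 6731/58000) = 0.0000009392
segment 3: (16824/274338)²·0.7²/1462·(1 − 1462/16824) = 0.0000011509
segment 4: (97802/274338)²·0.4²/23082·(1 − 23082/97802) = 0.0000006731
Sum = 0.0000051317 → 0.0000051.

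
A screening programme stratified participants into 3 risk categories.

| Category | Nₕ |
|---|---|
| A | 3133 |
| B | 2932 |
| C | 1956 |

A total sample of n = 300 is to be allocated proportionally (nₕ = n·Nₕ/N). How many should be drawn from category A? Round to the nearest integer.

Share of category A = 3133/8021 = 0.39060.
Allocate 300 × 0.39060 = 117.180... → 117.

117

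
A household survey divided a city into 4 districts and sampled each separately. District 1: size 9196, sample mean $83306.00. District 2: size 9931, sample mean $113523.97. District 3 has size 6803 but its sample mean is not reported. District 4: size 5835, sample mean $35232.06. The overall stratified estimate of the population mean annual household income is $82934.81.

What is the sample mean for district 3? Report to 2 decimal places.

78694.20

N = 9196 + 9931 + 6803 + 5835 = 31765.
Overall total = μ·N = 82934.81·31765 = 2634424239.65.
Subtract the known strata: 9196·83306.00 + 9931·113523.97 + 5835·35232.06 = 2099067592.17.
Remaining total for district 3: 2634424239.65 − 2099067592.17 = 535356647.48.
Divide by its size: 535356647.48 / 6803 = 78694.2007... → 78694.20.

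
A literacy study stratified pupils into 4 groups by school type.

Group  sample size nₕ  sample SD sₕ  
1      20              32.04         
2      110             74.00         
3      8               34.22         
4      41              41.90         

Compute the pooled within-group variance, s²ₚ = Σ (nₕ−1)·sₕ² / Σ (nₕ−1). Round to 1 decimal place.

Degrees of freedom: 19 + 109 + 7 + 40 = 175.
Σ(nₕ−1)sₕ² = 19·1026.5616 + 109·5476 + 7·1171.0084 + 40·1755.61 = 694810.1292.
s²ₚ = 694810.1292 / 175 = 3970.344... → 3970.3.

3970.3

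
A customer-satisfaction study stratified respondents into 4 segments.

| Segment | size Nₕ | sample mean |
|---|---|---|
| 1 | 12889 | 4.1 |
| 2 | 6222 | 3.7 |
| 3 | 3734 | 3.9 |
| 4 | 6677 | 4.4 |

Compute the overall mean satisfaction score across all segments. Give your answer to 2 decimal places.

x̄_st = (Σ Nₕx̄ₕ) / (Σ Nₕ) = (12889·4.1 + 6222·3.7 + 3734·3.9 + 6677·4.4) / 29522
= 119807.7 / 29522 = 4.0583... → 4.06.

4.06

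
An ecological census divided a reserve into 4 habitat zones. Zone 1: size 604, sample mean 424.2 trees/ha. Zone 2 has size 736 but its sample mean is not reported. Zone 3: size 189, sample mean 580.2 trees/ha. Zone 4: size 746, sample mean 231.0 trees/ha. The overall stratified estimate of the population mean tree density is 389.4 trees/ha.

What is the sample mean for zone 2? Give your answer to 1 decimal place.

472.4

N = 604 + 736 + 189 + 746 = 2275.
Overall total = μ·N = 389.4·2275 = 885885.
Subtract the known strata: 604·424.2 + 189·580.2 + 746·231.0 = 538200.6.
Remaining total for zone 2: 885885 − 538200.6 = 347684.4.
Divide by its size: 347684.4 / 736 = 472.397... → 472.4.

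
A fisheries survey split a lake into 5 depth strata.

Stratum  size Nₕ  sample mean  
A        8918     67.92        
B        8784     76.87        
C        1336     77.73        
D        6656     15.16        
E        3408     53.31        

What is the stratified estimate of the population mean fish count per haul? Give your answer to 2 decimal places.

N = 29102; weights Wₕ = Nₕ/N = (0.3064, 0.3018, 0.0459, 0.2287, 0.1171).
x̄_st = Σ Wₕ·x̄ₕ = 0.3064·67.92 + 0.3018·76.87 + 0.0459·77.73 + 0.2287·15.16 + 0.1171·53.31 ≈ 57.2940...
→ 57.29.

57.29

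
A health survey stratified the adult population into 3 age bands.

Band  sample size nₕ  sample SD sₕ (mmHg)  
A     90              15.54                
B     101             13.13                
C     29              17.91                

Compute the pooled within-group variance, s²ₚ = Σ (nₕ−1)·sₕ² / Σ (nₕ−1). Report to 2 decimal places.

219.88

A: (90−1)·15.54² = 89·241.4916 = 21492.7524
B: (101−1)·13.13² = 100·172.3969 = 17239.69
C: (29−1)·17.91² = 28·320.7681 = 8981.5068
Numerator = 47713.9492; denominator = Σ(nₕ−1) = 217.
s²ₚ = 47713.9492/217 = 219.8800... → 219.88.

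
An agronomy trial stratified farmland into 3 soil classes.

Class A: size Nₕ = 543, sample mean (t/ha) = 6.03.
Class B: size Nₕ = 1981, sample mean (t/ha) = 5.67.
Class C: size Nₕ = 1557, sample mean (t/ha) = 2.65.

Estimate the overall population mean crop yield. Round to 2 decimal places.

4.57

x̄_st = (Σ Nₕx̄ₕ) / (Σ Nₕ) = (543·6.03 + 1981·5.67 + 1557·2.65) / 4081
= 18632.61 / 4081 = 4.5657... → 4.57.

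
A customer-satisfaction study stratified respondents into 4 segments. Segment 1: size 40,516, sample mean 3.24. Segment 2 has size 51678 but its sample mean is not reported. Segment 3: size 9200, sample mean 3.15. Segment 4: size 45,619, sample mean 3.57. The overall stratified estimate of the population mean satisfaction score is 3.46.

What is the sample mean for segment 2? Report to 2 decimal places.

3.59

N = 40516 + 51678 + 9200 + 45619 = 147013.
Overall total = μ·N = 3.46·147013 = 508664.98.
Subtract the known strata: 40516·3.24 + 9200·3.15 + 45619·3.57 = 323111.67.
Remaining total for segment 2: 508664.98 − 323111.67 = 185553.31.
Divide by its size: 185553.31 / 51678 = 3.5906... → 3.59.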